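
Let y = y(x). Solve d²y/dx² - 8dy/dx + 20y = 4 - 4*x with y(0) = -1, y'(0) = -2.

y = 3/25 - x/5 - 28*cos(2*x)*exp(4*x)/25 + 67*exp(4*x)*sin(2*x)/50

Characteristic equation r² - 8r + 20 = 0 has discriminant (-8)² - 4·(20) = -16 < 0, so r = 4 ± 2i.
Hence y_h = C1*cos(2*x)*exp(4*x) + C2*exp(4*x)*sin(2*x).
For the particular solution try y_p = A0 + A1*x. Substituting and matching coefficients of each power of x gives A0 = 3/25, A1 = -1/5, so y_p = 3/25 - x/5.
General solution: y = 3/25 - x/5 + C1*cos(2*x)*exp(4*x) + C2*exp(4*x)*sin(2*x).
Apply the initial conditions: y(0) = 3/25 + C1 = -1 and y'(0) = -1/5 + 2*C2 + 4*C1 = -2. Solving gives C1 = -28/25, C2 = 67/50.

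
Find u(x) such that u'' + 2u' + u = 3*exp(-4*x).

Characteristic equation r² + 2r + 1 = 0 has discriminant (2)² - 4·(1) = 0, so r = -1 is a repeated root.
Hence u_h = (C1 + C2*x)*exp(-x).
Try u_p = A*exp(-4*x). Substituting into the equation and dividing by exp(-4*x) gives A = 1/3, so u_p = exp(-4*x)/3.

u = exp(-4*x)/3 + C1*exp(-x) + C2*x*exp(-x)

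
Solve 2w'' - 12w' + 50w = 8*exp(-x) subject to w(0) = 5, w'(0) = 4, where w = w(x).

Divide through by 2: w'' - 6w' + 25w = 4*exp(-x).
Characteristic equation r² - 6r + 25 = 0 has discriminant (-6)² - 4·(25) = -64 < 0, so r = 3 ± 4i.
Hence w_h = C1*cos(4*x)*exp(3*x) + C2*exp(3*x)*sin(4*x).
Try w_p = A*exp(-x). Substituting into the equation and dividing by exp(-x) gives A = 1/8, so w_p = exp(-x)/8.
General solution: w = exp(-x)/8 + C1*cos(4*x)*exp(3*x) + C2*exp(3*x)*sin(4*x).
Apply the initial conditions: w(0) = 1/8 + C1 = 5 and w'(0) = -1/8 + 3*C1 + 4*C2 = 4. Solving gives C1 = 39/8, C2 = -21/8.

w = exp(-x)/8 - 21*exp(3*x)*sin(4*x)/8 + 39*cos(4*x)*exp(3*x)/8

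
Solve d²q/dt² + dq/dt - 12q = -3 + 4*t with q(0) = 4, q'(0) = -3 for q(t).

q = 2/9 + 2*exp(-4*t) - t/3 + 16*exp(3*t)/9

Characteristic equation r² + r - 12 = 0 factors as (r - 3)(r + 4) = 0, so r = 3, -4.
Hence q_h = C1*exp(3*t) + C2*exp(-4*t).
For the particular solution try q_p = A0 + A1*t. Substituting and matching coefficients of each power of t gives A0 = 2/9, A1 = -1/3, so q_p = 2/9 - t/3.
General solution: q = 2/9 - t/3 + C1*exp(3*t) + C2*exp(-4*t).
Apply the initial conditions: q(0) = 2/9 + C1 + C2 = 4 and q'(0) = -1/3 - 4*C2 + 3*C1 = -3. Solving gives C1 = 16/9, C2 = 2.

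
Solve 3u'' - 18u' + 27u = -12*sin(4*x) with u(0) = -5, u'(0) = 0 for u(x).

u = -3029*exp(3*x)/625 - 96*cos(4*x)/625 + 28*sin(4*x)/625 + 359*x*exp(3*x)/25

Divide through by 3: u'' - 6u' + 9u = -4*sin(4*x).
Characteristic equation r² - 6r + 9 = 0 has discriminant (-6)² - 4·(9) = 0, so r = 3 is a repeated root.
Hence u_h = (C1 + C2*x)*exp(3*x).
Try u_p = A*cos(4*x) + B*sin(4*x). Substituting and equating the coefficients of cos(4x) and sin(4x) gives A = -96/625, B = 28/625, so u_p = -96*cos(4*x)/625 + 28*sin(4*x)/625.
General solution: u = -96*cos(4*x)/625 + 28*sin(4*x)/625 + C1*exp(3*x) + C2*x*exp(3*x).
Apply the initial conditions: u(0) = -96/625 + C1 = -5 and u'(0) = 112/625 + C2 + 3*C1 = 0. Solving gives C1 = -3029/625, C2 = 359/25.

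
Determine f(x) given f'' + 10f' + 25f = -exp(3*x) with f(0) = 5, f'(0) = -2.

f = -exp(3*x)/64 + 321*exp(-5*x)/64 + 185*x*exp(-5*x)/8

Characteristic equation r² + 10r + 25 = 0 has discriminant (10)² - 4·(25) = 0, so r = -5 is a repeated root.
Hence f_h = (C1 + C2*x)*exp(-5*x).
Try f_p = A*exp(3*x). Substituting into the equation and dividing by exp(3*x) gives A = -1/64, so f_p = -exp(3*x)/64.
General solution: f = -exp(3*x)/64 + C1*exp(-5*x) + C2*x*exp(-5*x).
Apply the initial conditions: f(0) = -1/64 + C1 = 5 and f'(0) = -3/64 + C2 - 5*C1 = -2. Solving gives C1 = 321/64, C2 = 185/8.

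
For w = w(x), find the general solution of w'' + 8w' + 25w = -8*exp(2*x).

w = -8*exp(2*x)/45 + C1*cos(3*x)*exp(-4*x) + C2*exp(-4*x)*sin(3*x)

Characteristic equation r² + 8r + 25 = 0 has discriminant (8)² - 4·(25) = -36 < 0, so r = -4 ± 3i.
Hence w_h = C1*cos(3*x)*exp(-4*x) + C2*exp(-4*x)*sin(3*x).
Try w_p = A*exp(2*x). Substituting into the equation and dividing by exp(2*x) gives A = -8/45, so w_p = -8*exp(2*x)/45.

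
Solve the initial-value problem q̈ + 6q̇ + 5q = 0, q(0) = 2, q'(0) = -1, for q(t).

Characteristic equation r² + 6r + 5 = 0 factors as (r + 5)(r + 1) = 0, so r = -5, -1.
Hence q_h = C1*exp(-5*t) + C2*exp(-t).
Apply the initial conditions: q(0) = C1 + C2 = 2 and q'(0) = -C2 - 5*C1 = -1. Solving gives C1 = -1/4, C2 = 9/4.

q = -exp(-5*t)/4 + 9*exp(-t)/4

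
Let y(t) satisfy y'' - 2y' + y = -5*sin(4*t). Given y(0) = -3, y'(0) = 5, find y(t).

y = -827*exp(t)/289 - 40*cos(4*t)/289 + 75*sin(4*t)/289 + 116*t*exp(t)/17

Characteristic equation r² - 2r + 1 = 0 has discriminant (-2)² - 4·(1) = 0, so r = 1 is a repeated root.
Hence y_h = (C1 + C2*t)*exp(t).
Try y_p = A*cos(4*t) + B*sin(4*t). Substituting and equating the coefficients of cos(4t) and sin(4t) gives A = -40/289, B = 75/289, so y_p = -40*cos(4*t)/289 + 75*sin(4*t)/289.
General solution: y = -40*cos(4*t)/289 + 75*sin(4*t)/289 + C1*exp(t) + C2*t*exp(t).
Apply the initial conditions: y(0) = -40/289 + C1 = -3 and y'(0) = 300/289 + C1 + C2 = 5. Solving gives C1 = -827/289, C2 = 116/17.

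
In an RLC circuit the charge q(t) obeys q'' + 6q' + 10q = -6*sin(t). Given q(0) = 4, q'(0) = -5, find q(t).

Characteristic equation r² + 6r + 10 = 0 has discriminant (6)² - 4·(10) = -4 < 0, so r = -3 ± i.
Hence q_h = C1*cos(t)*exp(-3*t) + C2*exp(-3*t)*sin(t).
Try q_p = A*cos(t) + B*sin(t). Substituting and equating the coefficients of cos(t) and sin(t) gives A = 4/13, B = -6/13, so q_p = -6*sin(t)/13 + 4*cos(t)/13.
General solution: q = -6*sin(t)/13 + 4*cos(t)/13 + C1*cos(t)*exp(-3*t) + C2*exp(-3*t)*sin(t).
Apply the initial conditions: q(0) = 4/13 + C1 = 4 and q'(0) = -6/13 + C2 - 3*C1 = -5. Solving gives C1 = 48/13, C2 = 85/13.

q = -6*sin(t)/13 + 4*cos(t)/13 + 48*cos(t)*exp(-3*t)/13 + 85*exp(-3*t)*sin(t)/13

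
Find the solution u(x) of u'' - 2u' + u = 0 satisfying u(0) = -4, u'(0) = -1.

u = -4*exp(x) + 3*x*exp(x)

Characteristic equation r² - 2r + 1 = 0 has discriminant (-2)² - 4·(1) = 0, so r = 1 is a repeated root.
Hence u_h = (C1 + C2*x)*exp(x).
Apply the initial conditions: u(0) = C1 = -4 and u'(0) = C1 + C2 = -1. Solving gives C1 = -4, C2 = 3.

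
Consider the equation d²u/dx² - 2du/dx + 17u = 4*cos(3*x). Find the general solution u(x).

Characteristic equation r² - 2r + 17 = 0 has discriminant (-2)² - 4·(17) = -64 < 0, so r = 1 ± 4i.
Hence u_h = C1*cos(4*x)*exp(x) + C2*exp(x)*sin(4*x).
Try u_p = A*cos(3*x) + B*sin(3*x). Substituting and equating the coefficients of cos(3x) and sin(3x) gives A = 8/25, B = -6/25, so u_p = -6*sin(3*x)/25 + 8*cos(3*x)/25.

u = -6*sin(3*x)/25 + 8*cos(3*x)/25 + C1*cos(4*x)*exp(x) + C2*exp(x)*sin(4*x)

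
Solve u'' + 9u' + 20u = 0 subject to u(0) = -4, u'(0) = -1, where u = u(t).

Characteristic equation r² + 9r + 20 = 0 factors as (r + 4)(r + 5) = 0, so r = -4, -5.
Hence u_h = C1*exp(-4*t) + C2*exp(-5*t).
Apply the initial conditions: u(0) = C1 + C2 = -4 and u'(0) = -5*C2 - 4*C1 = -1. Solving gives C1 = -21, C2 = 17.

u = -21*exp(-4*t) + 17*exp(-5*t)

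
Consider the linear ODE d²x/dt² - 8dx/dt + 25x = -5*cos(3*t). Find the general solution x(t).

Characteristic equation r² - 8r + 25 = 0 has discriminant (-8)² - 4·(25) = -36 < 0, so r = 4 ± 3i.
Hence x_h = C1*cos(3*t)*exp(4*t) + C2*exp(4*t)*sin(3*t).
Try x_p = A*cos(3*t) + B*sin(3*t). Substituting and equating the coefficients of cos(3t) and sin(3t) gives A = -5/52, B = 15/104, so x_p = -5*cos(3*t)/52 + 15*sin(3*t)/104.

x = -5*cos(3*t)/52 + 15*sin(3*t)/104 + C1*cos(3*t)*exp(4*t) + C2*exp(4*t)*sin(3*t)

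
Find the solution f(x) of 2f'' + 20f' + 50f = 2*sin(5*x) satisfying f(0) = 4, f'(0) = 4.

f = -cos(5*x)/50 + 201*exp(-5*x)/50 + 241*x*exp(-5*x)/10

Divide through by 2: f'' + 10f' + 25f = sin(5*x).
Characteristic equation r² + 10r + 25 = 0 has discriminant (10)² - 4·(25) = 0, so r = -5 is a repeated root.
Hence f_h = (C1 + C2*x)*exp(-5*x).
Try f_p = A*cos(5*x) + B*sin(5*x). Substituting and equating the coefficients of cos(5x) and sin(5x) gives A = -1/50, B = 0, so f_p = -cos(5*x)/50.
General solution: f = -cos(5*x)/50 + C1*exp(-5*x) + C2*x*exp(-5*x).
Apply the initial conditions: f(0) = -1/50 + C1 = 4 and f'(0) = C2 - 5*C1 = 4. Solving gives C1 = 201/50, C2 = 241/10.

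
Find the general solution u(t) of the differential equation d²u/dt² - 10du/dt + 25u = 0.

u = C1*exp(5*t) + C2*t*exp(5*t)

Characteristic equation r² - 10r + 25 = 0 has discriminant (-10)² - 4·(25) = 0, so r = 5 is a repeated root.
Hence u_h = (C1 + C2*t)*exp(5*t).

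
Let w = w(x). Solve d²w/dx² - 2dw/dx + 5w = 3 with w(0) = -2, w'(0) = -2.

Characteristic equation r² - 2r + 5 = 0 has discriminant (-2)² - 4·(5) = -16 < 0, so r = 1 ± 2i.
Hence w_h = C1*cos(2*x)*exp(x) + C2*exp(x)*sin(2*x).
For the particular solution try w_p = A0. Substituting and matching coefficients of each power of x gives A0 = 3/5, so w_p = 3/5.
General solution: w = 3/5 + C1*cos(2*x)*exp(x) + C2*exp(x)*sin(2*x).
Apply the initial conditions: w(0) = 3/5 + C1 = -2 and w'(0) = C1 + 2*C2 = -2. Solving gives C1 = -13/5, C2 = 3/10.

w = 3/5 - 13*cos(2*x)*exp(x)/5 + 3*exp(x)*sin(2*x)/10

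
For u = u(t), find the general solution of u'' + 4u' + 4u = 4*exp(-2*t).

u = C1*exp(-2*t) + 2*t**2*exp(-2*t) + C2*t*exp(-2*t)

Characteristic equation r² + 4r + 4 = 0 has discriminant (4)² - 4·(4) = 0, so r = -2 is a repeated root.
Hence u_h = (C1 + C2*t)*exp(-2*t).
Since exp(-2*t) solves the homogeneous equation (r = -2 is a root of multiplicity 2), multiply the trial by t^2. Try u_p = A*t^2*exp(-2*t). Substituting into the equation and dividing by exp(-2*t) gives A = 2, so u_p = 2*t^2*exp(-2*t).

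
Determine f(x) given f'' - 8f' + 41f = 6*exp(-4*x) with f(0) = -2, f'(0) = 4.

f = 6*exp(-4*x)/89 - 184*cos(5*x)*exp(4*x)/89 + 1116*exp(4*x)*sin(5*x)/445

Characteristic equation r² - 8r + 41 = 0 has discriminant (-8)² - 4·(41) = -100 < 0, so r = 4 ± 5i.
Hence f_h = C1*cos(5*x)*exp(4*x) + C2*exp(4*x)*sin(5*x).
Try f_p = A*exp(-4*x). Substituting into the equation and dividing by exp(-4*x) gives A = 6/89, so f_p = 6*exp(-4*x)/89.
General solution: f = 6*exp(-4*x)/89 + C1*cos(5*x)*exp(4*x) + C2*exp(4*x)*sin(5*x).
Apply the initial conditions: f(0) = 6/89 + C1 = -2 and f'(0) = -24/89 + 4*C1 + 5*C2 = 4. Solving gives C1 = -184/89, C2 = 1116/445.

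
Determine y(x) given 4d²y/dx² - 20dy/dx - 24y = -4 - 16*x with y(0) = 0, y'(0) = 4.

Divide through by 4: y'' - 5y' - 6y = -1 - 4*x.
Characteristic equation r² - 5r - 6 = 0 factors as (r + 1)(r - 6) = 0, so r = -1, 6.
Hence y_h = C1*exp(-x) + C2*exp(6*x).
For the particular solution try y_p = A0 + A1*x. Substituting and matching coefficients of each power of x gives A0 = -7/18, A1 = 2/3, so y_p = -7/18 + 2*x/3.
General solution: y = -7/18 + 2*x/3 + C1*exp(-x) + C2*exp(6*x).
Apply the initial conditions: y(0) = -7/18 + C1 + C2 = 0 and y'(0) = 2/3 - C1 + 6*C2 = 4. Solving gives C1 = -1/7, C2 = 67/126.

y = -7/18 - exp(-x)/7 + 2*x/3 + 67*exp(6*x)/126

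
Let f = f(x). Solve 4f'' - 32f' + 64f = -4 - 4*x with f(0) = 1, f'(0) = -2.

Divide through by 4: f'' - 8f' + 16f = -1 - x.
Characteristic equation r² - 8r + 16 = 0 has discriminant (-8)² - 4·(16) = 0, so r = 4 is a repeated root.
Hence f_h = (C1 + C2*x)*exp(4*x).
For the particular solution try f_p = A0 + A1*x. Substituting and matching coefficients of each power of x gives A0 = -3/32, A1 = -1/16, so f_p = -3/32 - x/16.
General solution: f = -3/32 - x/16 + C1*exp(4*x) + C2*x*exp(4*x).
Apply the initial conditions: f(0) = -3/32 + C1 = 1 and f'(0) = -1/16 + C2 + 4*C1 = -2. Solving gives C1 = 35/32, C2 = -101/16.

f = -3/32 - x/16 + 35*exp(4*x)/32 - 101*x*exp(4*x)/16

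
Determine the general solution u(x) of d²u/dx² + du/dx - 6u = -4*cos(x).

Characteristic equation r² + r - 6 = 0 factors as (r - 2)(r + 3) = 0, so r = 2, -3.
Hence u_h = C1*exp(2*x) + C2*exp(-3*x).
Try u_p = A*cos(x) + B*sin(x). Substituting and equating the coefficients of cos(x) and sin(x) gives A = 14/25, B = -2/25, so u_p = -2*sin(x)/25 + 14*cos(x)/25.

u = -2*sin(x)/25 + 14*cos(x)/25 + C1*exp(2*x) + C2*exp(-3*x)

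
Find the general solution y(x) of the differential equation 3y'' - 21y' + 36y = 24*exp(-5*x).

Divide through by 3: y'' - 7y' + 12y = 8*exp(-5*x).
Characteristic equation r² - 7r + 12 = 0 factors as (r - 4)(r - 3) = 0, so r = 4, 3.
Hence y_h = C1*exp(4*x) + C2*exp(3*x).
Try y_p = A*exp(-5*x). Substituting into the equation and dividing by exp(-5*x) gives A = 1/9, so y_p = exp(-5*x)/9.

y = exp(-5*x)/9 + C1*exp(4*x) + C2*exp(3*x)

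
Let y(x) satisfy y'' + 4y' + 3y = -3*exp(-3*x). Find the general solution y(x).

y = C1*exp(-3*x) + C2*exp(-x) + 3*x*exp(-3*x)/2

Characteristic equation r² + 4r + 3 = 0 factors as (r + 3)(r + 1) = 0, so r = -3, -1.
Hence y_h = C1*exp(-3*x) + C2*exp(-x).
Since exp(-3*x) solves the homogeneous equation (r = -3 is a root of multiplicity 1), multiply the trial by x. Try y_p = A*x*exp(-3*x). Substituting into the equation and dividing by exp(-3*x) gives A = 3/2, so y_p = 3*x*exp(-3*x)/2.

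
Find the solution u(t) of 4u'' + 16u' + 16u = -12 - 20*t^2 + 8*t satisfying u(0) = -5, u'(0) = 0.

u = -25/8 + 3*t - 15*exp(-2*t)/8 - 5*t**2/4 - 27*t*exp(-2*t)/4

Divide through by 4: u'' + 4u' + 4u = -3 - 5*t^2 + 2*t.
Characteristic equation r² + 4r + 4 = 0 has discriminant (4)² - 4·(4) = 0, so r = -2 is a repeated root.
Hence u_h = (C1 + C2*t)*exp(-2*t).
For the particular solution try u_p = A0 + A1*t + A2*t^2. Substituting and matching coefficients of each power of t gives A0 = -25/8, A1 = 3, A2 = -5/4, so u_p = -25/8 + 3*t - 5*t^2/4.
General solution: u = -25/8 + 3*t - 5*t^2/4 + C1*exp(-2*t) + C2*t*exp(-2*t).
Apply the initial conditions: u(0) = -25/8 + C1 = -5 and u'(0) = 3 + C2 - 2*C1 = 0. Solving gives C1 = -15/8, C2 = -27/4.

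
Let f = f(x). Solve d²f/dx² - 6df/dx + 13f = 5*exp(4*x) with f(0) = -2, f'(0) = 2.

f = -3*cos(2*x)*exp(3*x) + 7*exp(3*x)*sin(2*x)/2 + exp(4*x)

Characteristic equation r² - 6r + 13 = 0 has discriminant (-6)² - 4·(13) = -16 < 0, so r = 3 ± 2i.
Hence f_h = C1*cos(2*x)*exp(3*x) + C2*exp(3*x)*sin(2*x).
Try f_p = A*exp(4*x). Substituting into the equation and dividing by exp(4*x) gives A = 1, so f_p = exp(4*x).
General solution: f = C1*cos(2*x)*exp(3*x) + C2*exp(3*x)*sin(2*x) + exp(4*x).
Apply the initial conditions: f(0) = 1 + C1 = -2 and f'(0) = 4 + 2*C2 + 3*C1 = 2. Solving gives C1 = -3, C2 = 7/2.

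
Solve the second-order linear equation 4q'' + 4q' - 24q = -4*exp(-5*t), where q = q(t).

q = -exp(-5*t)/14 + C1*exp(-3*t) + C2*exp(2*t)

Divide through by 4: q'' + q' - 6q = -exp(-5*t).
Characteristic equation r² + r - 6 = 0 factors as (r + 3)(r - 2) = 0, so r = -3, 2.
Hence q_h = C1*exp(-3*t) + C2*exp(2*t).
Try q_p = A*exp(-5*t). Substituting into the equation and dividing by exp(-5*t) gives A = -1/14, so q_p = -exp(-5*t)/14.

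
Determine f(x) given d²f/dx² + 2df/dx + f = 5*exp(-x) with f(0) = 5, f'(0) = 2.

f = 5*exp(-x) + 7*x*exp(-x) + 5*x**2*exp(-x)/2

Characteristic equation r² + 2r + 1 = 0 has discriminant (2)² - 4·(1) = 0, so r = -1 is a repeated root.
Hence f_h = (C1 + C2*x)*exp(-x).
Since exp(-x) solves the homogeneous equation (r = -1 is a root of multiplicity 2), multiply the trial by x^2. Try f_p = A*x^2*exp(-x). Substituting into the equation and dividing by exp(-x) gives A = 5/2, so f_p = 5*x^2*exp(-x)/2.
General solution: f = C1*exp(-x) + 5*x^2*exp(-x)/2 + C2*x*exp(-x).
Apply the initial conditions: f(0) = C1 = 5 and f'(0) = C2 - C1 = 2. Solving gives C1 = 5, C2 = 7.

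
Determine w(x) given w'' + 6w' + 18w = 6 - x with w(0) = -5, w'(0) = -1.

Characteristic equation r² + 6r + 18 = 0 has discriminant (6)² - 4·(18) = -36 < 0, so r = -3 ± 3i.
Hence w_h = C1*cos(3*x)*exp(-3*x) + C2*exp(-3*x)*sin(3*x).
For the particular solution try w_p = A0 + A1*x. Substituting and matching coefficients of each power of x gives A0 = 19/54, A1 = -1/18, so w_p = 19/54 - x/18.
General solution: w = 19/54 - x/18 + C1*cos(3*x)*exp(-3*x) + C2*exp(-3*x)*sin(3*x).
Apply the initial conditions: w(0) = 19/54 + C1 = -5 and w'(0) = -1/18 - 3*C1 + 3*C2 = -1. Solving gives C1 = -289/54, C2 = -17/3.

w = 19/54 - x/18 - 289*cos(3*x)*exp(-3*x)/54 - 17*exp(-3*x)*sin(3*x)/3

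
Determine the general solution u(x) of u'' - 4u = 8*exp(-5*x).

u = 8*exp(-5*x)/21 + C1*exp(2*x) + C2*exp(-2*x)

Characteristic equation r² - 4 = 0 factors as (r - 2)(r + 2) = 0, so r = 2, -2.
Hence u_h = C1*exp(2*x) + C2*exp(-2*x).
Try u_p = A*exp(-5*x). Substituting into the equation and dividing by exp(-5*x) gives A = 8/21, so u_p = 8*exp(-5*x)/21.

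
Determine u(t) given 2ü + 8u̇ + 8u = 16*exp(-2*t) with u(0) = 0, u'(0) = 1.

u = t*exp(-2*t) + 4*t**2*exp(-2*t)

Divide through by 2: u'' + 4u' + 4u = 8*exp(-2*t).
Characteristic equation r² + 4r + 4 = 0 has discriminant (4)² - 4·(4) = 0, so r = -2 is a repeated root.
Hence u_h = (C1 + C2*t)*exp(-2*t).
Since exp(-2*t) solves the homogeneous equation (r = -2 is a root of multiplicity 2), multiply the trial by t^2. Try u_p = A*t^2*exp(-2*t). Substituting into the equation and dividing by exp(-2*t) gives A = 4, so u_p = 4*t^2*exp(-2*t).
General solution: u = C1*exp(-2*t) + 4*t^2*exp(-2*t) + C2*t*exp(-2*t).
Apply the initial conditions: u(0) = C1 = 0 and u'(0) = C2 - 2*C1 = 1. Solving gives C1 = 0, C2 = 1.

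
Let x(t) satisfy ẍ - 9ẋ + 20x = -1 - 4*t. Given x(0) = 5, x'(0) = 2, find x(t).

x = -7/50 - 459*exp(5*t)/25 - t/5 + 47*exp(4*t)/2

Characteristic equation r² - 9r + 20 = 0 factors as (r - 5)(r - 4) = 0, so r = 5, 4.
Hence x_h = C1*exp(5*t) + C2*exp(4*t).
For the particular solution try x_p = A0 + A1*t. Substituting and matching coefficients of each power of t gives A0 = -7/50, A1 = -1/5, so x_p = -7/50 - t/5.
General solution: x = -7/50 - t/5 + C1*exp(5*t) + C2*exp(4*t).
Apply the initial conditions: x(0) = -7/50 + C1 + C2 = 5 and x'(0) = -1/5 + 4*C2 + 5*C1 = 2. Solving gives C1 = -459/25, C2 = 47/2.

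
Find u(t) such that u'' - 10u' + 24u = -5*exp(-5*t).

u = -5*exp(-5*t)/99 + C1*exp(6*t) + C2*exp(4*t)

Characteristic equation r² - 10r + 24 = 0 factors as (r - 6)(r - 4) = 0, so r = 6, 4.
Hence u_h = C1*exp(6*t) + C2*exp(4*t).
Try u_p = A*exp(-5*t). Substituting into the equation and dividing by exp(-5*t) gives A = -5/99, so u_p = -5*exp(-5*t)/99.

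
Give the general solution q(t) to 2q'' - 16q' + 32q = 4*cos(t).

q = -16*sin(t)/289 + 30*cos(t)/289 + C1*exp(4*t) + C2*t*exp(4*t)

Divide through by 2: q'' - 8q' + 16q = 2*cos(t).
Characteristic equation r² - 8r + 16 = 0 has discriminant (-8)² - 4·(16) = 0, so r = 4 is a repeated root.
Hence q_h = (C1 + C2*t)*exp(4*t).
Try q_p = A*cos(t) + B*sin(t). Substituting and equating the coefficients of cos(t) and sin(t) gives A = 30/289, B = -16/289, so q_p = -16*sin(t)/289 + 30*cos(t)/289.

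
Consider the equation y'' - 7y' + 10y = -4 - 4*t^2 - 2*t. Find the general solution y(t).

y = -213/250 - 19*t/25 - 2*t**2/5 + C1*exp(5*t) + C2*exp(2*t)

Characteristic equation r² - 7r + 10 = 0 factors as (r - 5)(r - 2) = 0, so r = 5, 2.
Hence y_h = C1*exp(5*t) + C2*exp(2*t).
For the particular solution try y_p = A0 + A1*t + A2*t^2. Substituting and matching coefficients of each power of t gives A0 = -213/250, A1 = -19/25, A2 = -2/5, so y_p = -213/250 - 19*t/25 - 2*t^2/5.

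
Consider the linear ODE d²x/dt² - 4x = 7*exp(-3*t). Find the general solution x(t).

x = 7*exp(-3*t)/5 + C1*exp(-2*t) + C2*exp(2*t)

Characteristic equation r² - 4 = 0 factors as (r + 2)(r - 2) = 0, so r = -2, 2.
Hence x_h = C1*exp(-2*t) + C2*exp(2*t).
Try x_p = A*exp(-3*t). Substituting into the equation and dividing by exp(-3*t) gives A = 7/5, so x_p = 7*exp(-3*t)/5.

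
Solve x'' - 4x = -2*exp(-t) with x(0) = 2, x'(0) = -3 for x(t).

x = exp(2*t)/12 + 2*exp(-t)/3 + 5*exp(-2*t)/4

Characteristic equation r² - 4 = 0 factors as (r + 2)(r - 2) = 0, so r = -2, 2.
Hence x_h = C1*exp(-2*t) + C2*exp(2*t).
Try x_p = A*exp(-t). Substituting into the equation and dividing by exp(-t) gives A = 2/3, so x_p = 2*exp(-t)/3.
General solution: x = 2*exp(-t)/3 + C1*exp(-2*t) + C2*exp(2*t).
Apply the initial conditions: x(0) = 2/3 + C1 + C2 = 2 and x'(0) = -2/3 - 2*C1 + 2*C2 = -3. Solving gives C1 = 5/4, C2 = 1/12.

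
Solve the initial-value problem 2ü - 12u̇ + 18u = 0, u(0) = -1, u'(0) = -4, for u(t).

u = -exp(3*t) - t*exp(3*t)

Divide through by 2: u'' - 6u' + 9u = 0.
Characteristic equation r² - 6r + 9 = 0 has discriminant (-6)² - 4·(9) = 0, so r = 3 is a repeated root.
Hence u_h = (C1 + C2*t)*exp(3*t).
Apply the initial conditions: u(0) = C1 = -1 and u'(0) = C2 + 3*C1 = -4. Solving gives C1 = -1, C2 = -1.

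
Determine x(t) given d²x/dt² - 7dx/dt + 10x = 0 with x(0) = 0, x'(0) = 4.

x = -4*exp(2*t)/3 + 4*exp(5*t)/3

Characteristic equation r² - 7r + 10 = 0 factors as (r - 5)(r - 2) = 0, so r = 5, 2.
Hence x_h = C1*exp(5*t) + C2*exp(2*t).
Apply the initial conditions: x(0) = C1 + C2 = 0 and x'(0) = 2*C2 + 5*C1 = 4. Solving gives C1 = 4/3, C2 = -4/3.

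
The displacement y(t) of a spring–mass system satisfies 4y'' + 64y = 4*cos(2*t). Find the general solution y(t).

y = cos(2*t)/12 + C1*cos(4*t) + C2*sin(4*t)

Divide through by 4: y'' + 16y = cos(2*t).
Characteristic equation r² + 16 = 0 has discriminant (0)² - 4·(16) = -64 < 0, so r = ± 4i.
Hence y_h = C1*cos(4*t) + C2*sin(4*t).
Try y_p = A*cos(2*t) + B*sin(2*t). Substituting and equating the coefficients of cos(2t) and sin(2t) gives A = 1/12, B = 0, so y_p = cos(2*t)/12.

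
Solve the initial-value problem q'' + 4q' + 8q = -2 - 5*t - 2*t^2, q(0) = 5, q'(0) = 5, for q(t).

q = -3*t/8 - t**2/4 + 5*cos(2*t)*exp(-2*t) + 123*exp(-2*t)*sin(2*t)/16

Characteristic equation r² + 4r + 8 = 0 has discriminant (4)² - 4·(8) = -16 < 0, so r = -2 ± 2i.
Hence q_h = C1*cos(2*t)*exp(-2*t) + C2*exp(-2*t)*sin(2*t).
For the particular solution try q_p = A0 + A1*t + A2*t^2. Substituting and matching coefficients of each power of t gives A0 = 0, A1 = -3/8, A2 = -1/4, so q_p = -3*t/8 - t^2/4.
General solution: q = -3*t/8 - t^2/4 + C1*cos(2*t)*exp(-2*t) + C2*exp(-2*t)*sin(2*t).
Apply the initial conditions: q(0) = C1 = 5 and q'(0) = -3/8 - 2*C1 + 2*C2 = 5. Solving gives C1 = 5, C2 = 123/16.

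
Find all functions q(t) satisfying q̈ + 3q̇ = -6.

Characteristic equation r² + 3r = 0 factors as (r + 3)r = 0, so r = -3, 0.
Hence q_h = C1*exp(-3*t) + C2.
Since 0 is a characteristic root (multiplicity 1), multiply the polynomial trial by t: try q_p = A0*t. Substituting and matching coefficients of each power of t gives A0 = -2, so q_p = -2*t.

q = C2 - 2*t + C1*exp(-3*t)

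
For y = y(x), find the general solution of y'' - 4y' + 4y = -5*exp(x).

Characteristic equation r² - 4r + 4 = 0 has discriminant (-4)² - 4·(4) = 0, so r = 2 is a repeated root.
Hence y_h = (C1 + C2*x)*exp(2*x).
Try y_p = A*exp(x). Substituting into the equation and dividing by exp(x) gives A = -5, so y_p = -5*exp(x).

y = -5*exp(x) + C1*exp(2*x) + C2*x*exp(2*x)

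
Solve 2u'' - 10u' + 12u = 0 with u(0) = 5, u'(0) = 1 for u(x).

Divide through by 2: u'' - 5u' + 6u = 0.
Characteristic equation r² - 5r + 6 = 0 factors as (r - 2)(r - 3) = 0, so r = 2, 3.
Hence u_h = C1*exp(2*x) + C2*exp(3*x).
Apply the initial conditions: u(0) = C1 + C2 = 5 and u'(0) = 2*C1 + 3*C2 = 1. Solving gives C1 = 14, C2 = -9.

u = -9*exp(3*x) + 14*exp(2*x)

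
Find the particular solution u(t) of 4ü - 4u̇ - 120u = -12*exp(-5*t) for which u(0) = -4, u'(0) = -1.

Divide through by 4: u'' - u' - 30u = -3*exp(-5*t).
Characteristic equation r² - r - 30 = 0 factors as (r + 5)(r - 6) = 0, so r = -5, 6.
Hence u_h = C1*exp(-5*t) + C2*exp(6*t).
Since exp(-5*t) solves the homogeneous equation (r = -5 is a root of multiplicity 1), multiply the trial by t. Try u_p = A*t*exp(-5*t). Substituting into the equation and dividing by exp(-5*t) gives A = 3/11, so u_p = 3*t*exp(-5*t)/11.
General solution: u = C1*exp(-5*t) + C2*exp(6*t) + 3*t*exp(-5*t)/11.
Apply the initial conditions: u(0) = C1 + C2 = -4 and u'(0) = 3/11 - 5*C1 + 6*C2 = -1. Solving gives C1 = -250/121, C2 = -234/121.

u = -250*exp(-5*t)/121 - 234*exp(6*t)/121 + 3*t*exp(-5*t)/11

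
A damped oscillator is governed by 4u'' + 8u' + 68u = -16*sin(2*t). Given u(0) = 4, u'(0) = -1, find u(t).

u = -52*sin(2*t)/185 + 16*cos(2*t)/185 + 643*exp(-t)*sin(4*t)/740 + 724*cos(4*t)*exp(-t)/185

Divide through by 4: u'' + 2u' + 17u = -4*sin(2*t).
Characteristic equation r² + 2r + 17 = 0 has discriminant (2)² - 4·(17) = -64 < 0, so r = -1 ± 4i.
Hence u_h = C1*cos(4*t)*exp(-t) + C2*exp(-t)*sin(4*t).
Try u_p = A*cos(2*t) + B*sin(2*t). Substituting and equating the coefficients of cos(2t) and sin(2t) gives A = 16/185, B = -52/185, so u_p = -52*sin(2*t)/185 + 16*cos(2*t)/185.
General solution: u = -52*sin(2*t)/185 + 16*cos(2*t)/185 + C1*cos(4*t)*exp(-t) + C2*exp(-t)*sin(4*t).
Apply the initial conditions: u(0) = 16/185 + C1 = 4 and u'(0) = -104/185 - C1 + 4*C2 = -1. Solving gives C1 = 724/185, C2 = 643/740.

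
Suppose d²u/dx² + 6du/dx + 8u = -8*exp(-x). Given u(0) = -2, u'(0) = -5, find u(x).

u = -8*exp(-x)/3 - 5*exp(-2*x)/2 + 19*exp(-4*x)/6

Characteristic equation r² + 6r + 8 = 0 factors as (r + 4)(r + 2) = 0, so r = -4, -2.
Hence u_h = C1*exp(-4*x) + C2*exp(-2*x).
Try u_p = A*exp(-x). Substituting into the equation and dividing by exp(-x) gives A = -8/3, so u_p = -8*exp(-x)/3.
General solution: u = -8*exp(-x)/3 + C1*exp(-4*x) + C2*exp(-2*x).
Apply the initial conditions: u(0) = -8/3 + C1 + C2 = -2 and u'(0) = 8/3 - 4*C1 - 2*C2 = -5. Solving gives C1 = 19/6, C2 = -5/2.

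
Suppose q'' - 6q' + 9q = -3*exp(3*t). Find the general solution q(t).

Characteristic equation r² - 6r + 9 = 0 has discriminant (-6)² - 4·(9) = 0, so r = 3 is a repeated root.
Hence q_h = (C1 + C2*t)*exp(3*t).
Since exp(3*t) solves the homogeneous equation (r = 3 is a root of multiplicity 2), multiply the trial by t^2. Try q_p = A*t^2*exp(3*t). Substituting into the equation and dividing by exp(3*t) gives A = -3/2, so q_p = -3*t^2*exp(3*t)/2.

q = C1*exp(3*t) - 3*t**2*exp(3*t)/2 + C2*t*exp(3*t)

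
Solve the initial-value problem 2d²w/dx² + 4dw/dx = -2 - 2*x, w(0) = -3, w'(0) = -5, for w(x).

w = -43/8 - x/4 - x**2/4 + 19*exp(-2*x)/8

Divide through by 2: w'' + 2w' = -1 - x.
Characteristic equation r² + 2r = 0 factors as (r + 2)r = 0, so r = -2, 0.
Hence w_h = C1*exp(-2*x) + C2.
Since 0 is a characteristic root (multiplicity 1), multiply the polynomial trial by x: try w_p = x*(A0 + A1*x). Substituting and matching coefficients of each power of x gives A0 = -1/4, A1 = -1/4, so w_p = -x/4 - x^2/4.
General solution: w = C2 - x/4 - x^2/4 + C1*exp(-2*x).
Apply the initial conditions: w(0) = C1 + C2 = -3 and w'(0) = -1/4 - 2*C1 = -5. Solving gives C1 = 19/8, C2 = -43/8.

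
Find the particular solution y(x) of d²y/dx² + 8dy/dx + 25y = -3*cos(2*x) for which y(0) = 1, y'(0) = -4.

y = -63*cos(2*x)/697 - 48*sin(2*x)/697 + 116*exp(-4*x)*sin(3*x)/697 + 760*cos(3*x)*exp(-4*x)/697

Characteristic equation r² + 8r + 25 = 0 has discriminant (8)² - 4·(25) = -36 < 0, so r = -4 ± 3i.
Hence y_h = C1*cos(3*x)*exp(-4*x) + C2*exp(-4*x)*sin(3*x).
Try y_p = A*cos(2*x) + B*sin(2*x). Substituting and equating the coefficients of cos(2x) and sin(2x) gives A = -63/697, B = -48/697, so y_p = -63*cos(2*x)/697 - 48*sin(2*x)/697.
General solution: y = -63*cos(2*x)/697 - 48*sin(2*x)/697 + C1*cos(3*x)*exp(-4*x) + C2*exp(-4*x)*sin(3*x).
Apply the initial conditions: y(0) = -63/697 + C1 = 1 and y'(0) = -96/697 - 4*C1 + 3*C2 = -4. Solving gives C1 = 760/697, C2 = 116/697.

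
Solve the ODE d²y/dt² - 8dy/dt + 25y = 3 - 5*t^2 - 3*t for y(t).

Characteristic equation r² - 8r + 25 = 0 has discriminant (-8)² - 4·(25) = -36 < 0, so r = 4 ± 3i.
Hence y_h = C1*cos(3*t)*exp(4*t) + C2*exp(4*t)*sin(3*t).
For the particular solution try y_p = A0 + A1*t + A2*t^2. Substituting and matching coefficients of each power of t gives A0 = 177/3125, A1 = -31/125, A2 = -1/5, so y_p = 177/3125 - 31*t/125 - t^2/5.

y = 177/3125 - 31*t/125 - t**2/5 + C1*cos(3*t)*exp(4*t) + C2*exp(4*t)*sin(3*t)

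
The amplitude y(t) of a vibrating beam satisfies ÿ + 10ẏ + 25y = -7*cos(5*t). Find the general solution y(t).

y = -7*sin(5*t)/50 + C1*exp(-5*t) + C2*t*exp(-5*t)

Characteristic equation r² + 10r + 25 = 0 has discriminant (10)² - 4·(25) = 0, so r = -5 is a repeated root.
Hence y_h = (C1 + C2*t)*exp(-5*t).
Try y_p = A*cos(5*t) + B*sin(5*t). Substituting and equating the coefficients of cos(5t) and sin(5t) gives A = 0, B = -7/50, so y_p = -7*sin(5*t)/50.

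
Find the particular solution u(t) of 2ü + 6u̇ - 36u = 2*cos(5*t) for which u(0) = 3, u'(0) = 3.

Divide through by 2: u'' + 3u' - 18u = cos(5*t).
Characteristic equation r² + 3r - 18 = 0 factors as (r - 3)(r + 6) = 0, so r = 3, -6.
Hence u_h = C1*exp(3*t) + C2*exp(-6*t).
Try u_p = A*cos(5*t) + B*sin(5*t). Substituting and equating the coefficients of cos(5t) and sin(5t) gives A = -43/2074, B = 15/2074, so u_p = -43*cos(5*t)/2074 + 15*sin(5*t)/2074.
General solution: u = -43*cos(5*t)/2074 + 15*sin(5*t)/2074 + C1*exp(3*t) + C2*exp(-6*t).
Apply the initial conditions: u(0) = -43/2074 + C1 + C2 = 3 and u'(0) = 75/2074 - 6*C2 + 3*C1 = 3. Solving gives C1 = 239/102, C2 = 124/183.

u = -43*cos(5*t)/2074 + 15*sin(5*t)/2074 + 124*exp(-6*t)/183 + 239*exp(3*t)/102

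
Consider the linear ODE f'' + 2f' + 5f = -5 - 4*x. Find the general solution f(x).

f = -17/25 - 4*x/5 + C1*cos(2*x)*exp(-x) + C2*exp(-x)*sin(2*x)

Characteristic equation r² + 2r + 5 = 0 has discriminant (2)² - 4·(5) = -16 < 0, so r = -1 ± 2i.
Hence f_h = C1*cos(2*x)*exp(-x) + C2*exp(-x)*sin(2*x).
For the particular solution try f_p = A0 + A1*x. Substituting and matching coefficients of each power of x gives A0 = -17/25, A1 = -4/5, so f_p = -17/25 - 4*x/5.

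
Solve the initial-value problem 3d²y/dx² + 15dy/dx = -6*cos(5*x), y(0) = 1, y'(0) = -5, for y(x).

y = -sin(5*x)/25 + cos(5*x)/25 + 24*exp(-5*x)/25

Divide through by 3: y'' + 5y' = -2*cos(5*x).
Characteristic equation r² + 5r = 0 factors as (r + 5)r = 0, so r = -5, 0.
Hence y_h = C1*exp(-5*x) + C2.
Try y_p = A*cos(5*x) + B*sin(5*x). Substituting and equating the coefficients of cos(5x) and sin(5x) gives A = 1/25, B = -1/25, so y_p = -sin(5*x)/25 + cos(5*x)/25.
General solution: y = C2 - sin(5*x)/25 + cos(5*x)/25 + C1*exp(-5*x).
Apply the initial conditions: y(0) = 1/25 + C1 + C2 = 1 and y'(0) = -1/5 - 5*C1 = -5. Solving gives C1 = 24/25, C2 = 0.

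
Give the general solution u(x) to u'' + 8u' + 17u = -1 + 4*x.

Characteristic equation r² + 8r + 17 = 0 has discriminant (8)² - 4·(17) = -4 < 0, so r = -4 ± i.
Hence u_h = C1*cos(x)*exp(-4*x) + C2*exp(-4*x)*sin(x).
For the particular solution try u_p = A0 + A1*x. Substituting and matching coefficients of each power of x gives A0 = -49/289, A1 = 4/17, so u_p = -49/289 + 4*x/17.

u = -49/289 + 4*x/17 + C1*cos(x)*exp(-4*x) + C2*exp(-4*x)*sin(x)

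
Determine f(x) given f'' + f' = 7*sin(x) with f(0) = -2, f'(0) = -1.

f = 4 - 7*cos(x)/2 - 7*sin(x)/2 - 5*exp(-x)/2

Characteristic equation r² + r = 0 factors as (r + 1)r = 0, so r = -1, 0.
Hence f_h = C1*exp(-x) + C2.
Try f_p = A*cos(x) + B*sin(x). Substituting and equating the coefficients of cos(x) and sin(x) gives A = -7/2, B = -7/2, so f_p = -7*cos(x)/2 - 7*sin(x)/2.
General solution: f = C2 - 7*cos(x)/2 - 7*sin(x)/2 + C1*exp(-x).
Apply the initial conditions: f(0) = -7/2 + C1 + C2 = -2 and f'(0) = -7/2 - C1 = -1. Solving gives C1 = -5/2, C2 = 4.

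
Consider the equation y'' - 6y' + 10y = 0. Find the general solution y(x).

Characteristic equation r² - 6r + 10 = 0 has discriminant (-6)² - 4·(10) = -4 < 0, so r = 3 ± i.
Hence y_h = C1*cos(x)*exp(3*x) + C2*exp(3*x)*sin(x).

y = C1*cos(x)*exp(3*x) + C2*exp(3*x)*sin(x)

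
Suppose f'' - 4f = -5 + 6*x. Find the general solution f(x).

Characteristic equation r² - 4 = 0 factors as (r + 2)(r - 2) = 0, so r = -2, 2.
Hence f_h = C1*exp(-2*x) + C2*exp(2*x).
For the particular solution try f_p = A0 + A1*x. Substituting and matching coefficients of each power of x gives A0 = 5/4, A1 = -3/2, so f_p = 5/4 - 3*x/2.

f = 5/4 - 3*x/2 + C1*exp(-2*x) + C2*exp(2*x)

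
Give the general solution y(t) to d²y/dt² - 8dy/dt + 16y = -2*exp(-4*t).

Characteristic equation r² - 8r + 16 = 0 has discriminant (-8)² - 4·(16) = 0, so r = 4 is a repeated root.
Hence y_h = (C1 + C2*t)*exp(4*t).
Try y_p = A*exp(-4*t). Substituting into the equation and dividing by exp(-4*t) gives A = -1/32, so y_p = -exp(-4*t)/32.

y = -exp(-4*t)/32 + C1*exp(4*t) + C2*t*exp(4*t)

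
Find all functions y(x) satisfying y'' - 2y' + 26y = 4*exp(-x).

y = 4*exp(-x)/29 + C1*cos(5*x)*exp(x) + C2*exp(x)*sin(5*x)

Characteristic equation r² - 2r + 26 = 0 has discriminant (-2)² - 4·(26) = -100 < 0, so r = 1 ± 5i.
Hence y_h = C1*cos(5*x)*exp(x) + C2*exp(x)*sin(5*x).
Try y_p = A*exp(-x). Substituting into the equation and dividing by exp(-x) gives A = 4/29, so y_p = 4*exp(-x)/29.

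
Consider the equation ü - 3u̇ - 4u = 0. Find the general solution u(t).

Characteristic equation r² - 3r - 4 = 0 factors as (r - 4)(r + 1) = 0, so r = 4, -1.
Hence u_h = C1*exp(4*t) + C2*exp(-t).

u = C1*exp(4*t) + C2*exp(-t)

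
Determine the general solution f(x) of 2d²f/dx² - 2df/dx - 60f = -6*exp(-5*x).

f = C1*exp(-5*x) + C2*exp(6*x) + 3*x*exp(-5*x)/11

Divide through by 2: f'' - f' - 30f = -3*exp(-5*x).
Characteristic equation r² - r - 30 = 0 factors as (r + 5)(r - 6) = 0, so r = -5, 6.
Hence f_h = C1*exp(-5*x) + C2*exp(6*x).
Since exp(-5*x) solves the homogeneous equation (r = -5 is a root of multiplicity 1), multiply the trial by x. Try f_p = A*x*exp(-5*x). Substituting into the equation and dividing by exp(-5*x) gives A = 3/11, so f_p = 3*x*exp(-5*x)/11.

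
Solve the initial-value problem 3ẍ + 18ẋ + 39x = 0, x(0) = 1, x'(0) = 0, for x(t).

x = cos(2*t)*exp(-3*t) + 3*exp(-3*t)*sin(2*t)/2

Divide through by 3: x'' + 6x' + 13x = 0.
Characteristic equation r² + 6r + 13 = 0 has discriminant (6)² - 4·(13) = -16 < 0, so r = -3 ± 2i.
Hence x_h = C1*cos(2*t)*exp(-3*t) + C2*exp(-3*t)*sin(2*t).
Apply the initial conditions: x(0) = C1 = 1 and x'(0) = -3*C1 + 2*C2 = 0. Solving gives C1 = 1, C2 = 3/2.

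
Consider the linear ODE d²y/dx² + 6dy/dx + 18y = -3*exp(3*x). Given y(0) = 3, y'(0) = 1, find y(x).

Characteristic equation r² + 6r + 18 = 0 has discriminant (6)² - 4·(18) = -36 < 0, so r = -3 ± 3i.
Hence y_h = C1*cos(3*x)*exp(-3*x) + C2*exp(-3*x)*sin(3*x).
Try y_p = A*exp(3*x). Substituting into the equation and dividing by exp(3*x) gives A = -1/15, so y_p = -exp(3*x)/15.
General solution: y = -exp(3*x)/15 + C1*cos(3*x)*exp(-3*x) + C2*exp(-3*x)*sin(3*x).
Apply the initial conditions: y(0) = -1/15 + C1 = 3 and y'(0) = -1/5 - 3*C1 + 3*C2 = 1. Solving gives C1 = 46/15, C2 = 52/15.

y = -exp(3*x)/15 + 46*cos(3*x)*exp(-3*x)/15 + 52*exp(-3*x)*sin(3*x)/15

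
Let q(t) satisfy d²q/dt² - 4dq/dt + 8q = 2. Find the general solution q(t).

q = 1/4 + C1*cos(2*t)*exp(2*t) + C2*exp(2*t)*sin(2*t)

Characteristic equation r² - 4r + 8 = 0 has discriminant (-4)² - 4·(8) = -16 < 0, so r = 2 ± 2i.
Hence q_h = C1*cos(2*t)*exp(2*t) + C2*exp(2*t)*sin(2*t).
For the particular solution try q_p = A0. Substituting and matching coefficients of each power of t gives A0 = 1/4, so q_p = 1/4.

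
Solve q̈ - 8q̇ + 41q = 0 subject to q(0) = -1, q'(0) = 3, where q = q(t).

q = -cos(5*t)*exp(4*t) + 7*exp(4*t)*sin(5*t)/5

Characteristic equation r² - 8r + 41 = 0 has discriminant (-8)² - 4·(41) = -100 < 0, so r = 4 ± 5i.
Hence q_h = C1*cos(5*t)*exp(4*t) + C2*exp(4*t)*sin(5*t).
Apply the initial conditions: q(0) = C1 = -1 and q'(0) = 4*C1 + 5*C2 = 3. Solving gives C1 = -1, C2 = 7/5.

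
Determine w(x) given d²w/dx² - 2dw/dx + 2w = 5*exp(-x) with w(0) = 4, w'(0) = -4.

Characteristic equation r² - 2r + 2 = 0 has discriminant (-2)² - 4·(2) = -4 < 0, so r = 1 ± i.
Hence w_h = C1*cos(x)*exp(x) + C2*exp(x)*sin(x).
Try w_p = A*exp(-x). Substituting into the equation and dividing by exp(-x) gives A = 1, so w_p = exp(-x).
General solution: w = C1*cos(x)*exp(x) + C2*exp(x)*sin(x) + exp(-x).
Apply the initial conditions: w(0) = 1 + C1 = 4 and w'(0) = -1 + C1 + C2 = -4. Solving gives C1 = 3, C2 = -6.

w = -6*exp(x)*sin(x) + 3*cos(x)*exp(x) + exp(-x)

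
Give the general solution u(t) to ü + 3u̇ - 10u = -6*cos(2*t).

Characteristic equation r² + 3r - 10 = 0 factors as (r - 2)(r + 5) = 0, so r = 2, -5.
Hence u_h = C1*exp(2*t) + C2*exp(-5*t).
Try u_p = A*cos(2*t) + B*sin(2*t). Substituting and equating the coefficients of cos(2t) and sin(2t) gives A = 21/58, B = -9/58, so u_p = -9*sin(2*t)/58 + 21*cos(2*t)/58.

u = -9*sin(2*t)/58 + 21*cos(2*t)/58 + C1*exp(2*t) + C2*exp(-5*t)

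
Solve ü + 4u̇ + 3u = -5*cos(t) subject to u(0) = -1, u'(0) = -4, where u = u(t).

u = -sin(t) - 9*exp(-t)/4 - cos(t)/2 + 7*exp(-3*t)/4

Characteristic equation r² + 4r + 3 = 0 factors as (r + 1)(r + 3) = 0, so r = -1, -3.
Hence u_h = C1*exp(-t) + C2*exp(-3*t).
Try u_p = A*cos(t) + B*sin(t). Substituting and equating the coefficients of cos(t) and sin(t) gives A = -1/2, B = -1, so u_p = -sin(t) - cos(t)/2.
General solution: u = -sin(t) - cos(t)/2 + C1*exp(-t) + C2*exp(-3*t).
Apply the initial conditions: u(0) = -1/2 + C1 + C2 = -1 and u'(0) = -1 - C1 - 3*C2 = -4. Solving gives C1 = -9/4, C2 = 7/4.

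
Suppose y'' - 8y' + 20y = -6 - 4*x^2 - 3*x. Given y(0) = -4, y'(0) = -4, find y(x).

Characteristic equation r² - 8r + 20 = 0 has discriminant (-8)² - 4·(20) = -16 < 0, so r = 4 ± 2i.
Hence y_h = C1*cos(2*x)*exp(4*x) + C2*exp(4*x)*sin(2*x).
For the particular solution try y_p = A0 + A1*x + A2*x^2. Substituting and matching coefficients of each power of x gives A0 = -101/250, A1 = -31/100, A2 = -1/5, so y_p = -101/250 - 31*x/100 - x^2/5.
General solution: y = -101/250 - 31*x/100 - x^2/5 + C1*cos(2*x)*exp(4*x) + C2*exp(4*x)*sin(2*x).
Apply the initial conditions: y(0) = -101/250 + C1 = -4 and y'(0) = -31/100 + 2*C2 + 4*C1 = -4. Solving gives C1 = -899/250, C2 = 5347/1000.

y = -101/250 - 31*x/100 - x**2/5 - 899*cos(2*x)*exp(4*x)/250 + 5347*exp(4*x)*sin(2*x)/1000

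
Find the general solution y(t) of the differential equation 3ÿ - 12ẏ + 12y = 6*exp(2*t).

Divide through by 3: y'' - 4y' + 4y = 2*exp(2*t).
Characteristic equation r² - 4r + 4 = 0 has discriminant (-4)² - 4·(4) = 0, so r = 2 is a repeated root.
Hence y_h = (C1 + C2*t)*exp(2*t).
Since exp(2*t) solves the homogeneous equation (r = 2 is a root of multiplicity 2), multiply the trial by t^2. Try y_p = A*t^2*exp(2*t). Substituting into the equation and dividing by exp(2*t) gives A = 1, so y_p = t^2*exp(2*t).

y = C1*exp(2*t) + t**2*exp(2*t) + C2*t*exp(2*t)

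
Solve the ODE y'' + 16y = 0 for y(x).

y = C1*cos(4*x) + C2*sin(4*x)

Characteristic equation r² + 16 = 0 has discriminant (0)² - 4·(16) = -64 < 0, so r = ± 4i.
Hence y_h = C1*cos(4*x) + C2*sin(4*x).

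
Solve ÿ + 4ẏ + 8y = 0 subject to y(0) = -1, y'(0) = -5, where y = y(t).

y = -cos(2*t)*exp(-2*t) - 7*exp(-2*t)*sin(2*t)/2

Characteristic equation r² + 4r + 8 = 0 has discriminant (4)² - 4·(8) = -16 < 0, so r = -2 ± 2i.
Hence y_h = C1*cos(2*t)*exp(-2*t) + C2*exp(-2*t)*sin(2*t).
Apply the initial conditions: y(0) = C1 = -1 and y'(0) = -2*C1 + 2*C2 = -5. Solving gives C1 = -1, C2 = -7/2.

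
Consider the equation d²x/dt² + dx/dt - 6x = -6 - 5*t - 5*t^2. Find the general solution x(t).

Characteristic equation r² + r - 6 = 0 factors as (r - 2)(r + 3) = 0, so r = 2, -3.
Hence x_h = C1*exp(2*t) + C2*exp(-3*t).
For the particular solution try x_p = A0 + A1*t + A2*t^2. Substituting and matching coefficients of each power of t gives A0 = 79/54, A1 = 10/9, A2 = 5/6, so x_p = 79/54 + 5*t^2/6 + 10*t/9.

x = 79/54 + 5*t**2/6 + 10*t/9 + C1*exp(2*t) + C2*exp(-3*t)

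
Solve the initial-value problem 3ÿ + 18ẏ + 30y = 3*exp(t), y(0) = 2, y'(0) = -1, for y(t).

y = exp(t)/17 + 33*cos(t)*exp(-3*t)/17 + 81*exp(-3*t)*sin(t)/17

Divide through by 3: y'' + 6y' + 10y = exp(t).
Characteristic equation r² + 6r + 10 = 0 has discriminant (6)² - 4·(10) = -4 < 0, so r = -3 ± i.
Hence y_h = C1*cos(t)*exp(-3*t) + C2*exp(-3*t)*sin(t).
Try y_p = A*exp(t). Substituting into the equation and dividing by exp(t) gives A = 1/17, so y_p = exp(t)/17.
General solution: y = exp(t)/17 + C1*cos(t)*exp(-3*t) + C2*exp(-3*t)*sin(t).
Apply the initial conditions: y(0) = 1/17 + C1 = 2 and y'(0) = 1/17 + C2 - 3*C1 = -1. Solving gives C1 = 33/17, C2 = 81/17.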